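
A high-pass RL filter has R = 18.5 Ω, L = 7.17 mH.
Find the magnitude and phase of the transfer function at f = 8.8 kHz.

Step 1 — Angular frequency: ω = 2π·8800 = 5.529e+04 rad/s.
Step 2 — Transfer function: H(jω) = jωL/(R + jωL).
Step 3 — Numerator jωL = j·396.4; denominator R + jωL = 18.5 + j396.4.
Step 4 — H = 0.9978 + j0.04656.
Step 5 — Magnitude: |H| = 0.9989 (-0.0 dB); phase: φ = 2.7°.

|H| = 0.9989 (-0.0 dB), φ = 2.7°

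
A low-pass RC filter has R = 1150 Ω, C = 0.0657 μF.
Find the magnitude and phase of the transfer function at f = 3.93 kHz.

Step 1 — Angular frequency: ω = 2π·3930 = 2.469e+04 rad/s.
Step 2 — Transfer function: H(jω) = 1/(1 + jωRC).
Step 3 — Denominator: 1 + jωRC = 1 + j·2.469e+04·1150·6.57e-08 = 1 + j1.866.
Step 4 — H = 0.2232 - j0.4164.
Step 5 — Magnitude: |H| = 0.4724 (-6.5 dB); phase: φ = -61.8°.

|H| = 0.4724 (-6.5 dB), φ = -61.8°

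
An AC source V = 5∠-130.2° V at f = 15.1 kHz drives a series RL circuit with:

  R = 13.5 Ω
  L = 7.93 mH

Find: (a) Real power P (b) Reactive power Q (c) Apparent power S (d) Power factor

Step 1 — Angular frequency: ω = 2π·f = 2π·1.51e+04 = 9.488e+04 rad/s.
Step 2 — Component impedances:
  R: Z = R = 13.5 Ω
  L: Z = jωL = j·9.488e+04·0.00793 = 0 + j752.4 Ω
Step 3 — Series combination: Z_total = R + L = 13.5 + j752.4 Ω = 752.5∠89.0° Ω.
Step 4 — Source phasor: V = 5∠-130.2° V = -3.227 - j3.819 V.
Step 5 — Current: I = V / Z = -0.005151 + j0.004197 A = 0.006645∠140.8° A.
Step 6 — Complex power: S = V·I* = 0.000596 + j0.03322 VA.
Step 7 — Real power: P = Re(S) = 0.000596 W.
Step 8 — Reactive power: Q = Im(S) = 0.03322 VAR.
Step 9 — Apparent power: |S| = 0.03322 VA.
Step 10 — Power factor: PF = P/|S| = 0.01794 (lagging).

(a) P = 0.000596 W  (b) Q = 0.03322 VAR  (c) S = 0.03322 VA  (d) PF = 0.01794 (lagging)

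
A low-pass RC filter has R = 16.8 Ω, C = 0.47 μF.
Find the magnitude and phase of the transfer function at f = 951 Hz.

Step 1 — Angular frequency: ω = 2π·951 = 5975 rad/s.
Step 2 — Transfer function: H(jω) = 1/(1 + jωRC).
Step 3 — Denominator: 1 + jωRC = 1 + j·5975·16.8·4.7e-07 = 1 + j0.04718.
Step 4 — H = 0.9978 - j0.04708.
Step 5 — Magnitude: |H| = 0.9989 (-0.0 dB); phase: φ = -2.7°.

|H| = 0.9989 (-0.0 dB), φ = -2.7°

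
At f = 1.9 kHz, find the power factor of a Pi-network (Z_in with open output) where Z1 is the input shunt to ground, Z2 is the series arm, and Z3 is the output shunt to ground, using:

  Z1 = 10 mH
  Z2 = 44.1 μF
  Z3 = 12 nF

Step 1 — Angular frequency: ω = 2π·f = 2π·1900 = 1.194e+04 rad/s.
Step 2 — Component impedances:
  Z1: Z = jωL = j·1.194e+04·0.01 = 0 + j119.4 Ω
  Z2: Z = 1/(jωC) = -j/(ω·C) = 0 - j1.899 Ω
  Z3: Z = 1/(jωC) = -j/(ω·C) = 0 - j6980 Ω
Step 3 — With open output, the series arm Z2 and the output shunt Z3 appear in series to ground: Z2 + Z3 = 0 - j6982 Ω.
Step 4 — Parallel with input shunt Z1: Z_in = Z1 || (Z2 + Z3) = 0 + j121.5 Ω = 121.5∠90.0° Ω.
Step 5 — Power factor: PF = cos(φ) = Re(Z)/|Z| = -0/121.5 = -0.
Step 6 — Type: Im(Z) = 121.5 ⇒ lagging (phase φ = 90.0°).

PF = -0 (lagging, φ = 90.0°)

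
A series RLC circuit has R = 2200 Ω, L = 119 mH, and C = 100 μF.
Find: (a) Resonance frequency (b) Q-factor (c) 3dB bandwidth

Step 1 — Resonance: ω₀ = 1/√(LC) = 1/√(0.119·0.0001) = 289.9 rad/s.
Step 2 — f₀ = ω₀/(2π) = 46.14 Hz.
Step 3 — Series Q: Q = ω₀L/R = 289.9·0.119/2200 = 0.01568.
Step 4 — Bandwidth: Δω = ω₀/Q = 1.849e+04 rad/s; BW = Δω/(2π) = 2942 Hz.

(a) f₀ = 46.14 Hz  (b) Q = 0.01568  (c) BW = 2942 Hz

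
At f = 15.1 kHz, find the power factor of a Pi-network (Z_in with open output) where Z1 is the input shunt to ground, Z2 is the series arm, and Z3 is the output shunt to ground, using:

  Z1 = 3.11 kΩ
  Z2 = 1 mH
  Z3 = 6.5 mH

Step 1 — Angular frequency: ω = 2π·f = 2π·1.51e+04 = 9.488e+04 rad/s.
Step 2 — Component impedances:
  Z1: Z = R = 3110 Ω
  Z2: Z = jωL = j·9.488e+04·0.001 = 0 + j94.88 Ω
  Z3: Z = jωL = j·9.488e+04·0.0065 = 0 + j616.7 Ω
Step 3 — With open output, the series arm Z2 and the output shunt Z3 appear in series to ground: Z2 + Z3 = 0 + j711.6 Ω.
Step 4 — Parallel with input shunt Z1: Z_in = Z1 || (Z2 + Z3) = 154.7 + j676.2 Ω = 693.6∠77.1° Ω.
Step 5 — Power factor: PF = cos(φ) = Re(Z)/|Z| = 154.7/693.6 = 0.223.
Step 6 — Type: Im(Z) = 676.2 ⇒ lagging (phase φ = 77.1°).

PF = 0.223 (lagging, φ = 77.1°)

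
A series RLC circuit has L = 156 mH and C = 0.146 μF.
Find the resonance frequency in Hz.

Step 1 — Resonance condition Im(Z)=0 gives ω₀ = 1/√(LC).
Step 2 — ω₀ = 1/√(0.156·1.46e-07) = 6626 rad/s.
Step 3 — f₀ = ω₀/(2π) = 1055 Hz.

f₀ = 1055 Hz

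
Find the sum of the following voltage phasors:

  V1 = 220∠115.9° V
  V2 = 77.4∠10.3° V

Step 1 — Convert each phasor to rectangular form:
  V1 = 220·(cos(115.9°) + j·sin(115.9°)) = -96.1 + j197.9 V
  V2 = 77.4·(cos(10.3°) + j·sin(10.3°)) = 76.15 + j13.84 V
Step 2 — Sum components: V_total = -19.94 + j211.7 V.
Step 3 — Convert to polar: |V_total| = 212.7 V, ∠V_total = 95.4°.

V_total = 212.7∠95.4° V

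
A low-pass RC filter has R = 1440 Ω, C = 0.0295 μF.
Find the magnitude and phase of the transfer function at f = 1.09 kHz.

Step 1 — Angular frequency: ω = 2π·1090 = 6849 rad/s.
Step 2 — Transfer function: H(jω) = 1/(1 + jωRC).
Step 3 — Denominator: 1 + jωRC = 1 + j·6849·1440·2.95e-08 = 1 + j0.2909.
Step 4 — H = 0.922 - j0.2682.
Step 5 — Magnitude: |H| = 0.9602 (-0.4 dB); phase: φ = -16.2°.

|H| = 0.9602 (-0.4 dB), φ = -16.2°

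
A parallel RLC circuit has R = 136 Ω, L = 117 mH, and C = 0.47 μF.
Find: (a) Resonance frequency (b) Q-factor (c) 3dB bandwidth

Step 1 — Resonance: ω₀ = 1/√(LC) = 1/√(0.117·4.7e-07) = 4264 rad/s.
Step 2 — f₀ = ω₀/(2π) = 678.7 Hz.
Step 3 — Parallel Q: Q = R/(ω₀L) = 136/(4264·0.117) = 0.2726.
Step 4 — Bandwidth: Δω = ω₀/Q = 1.564e+04 rad/s; BW = Δω/(2π) = 2490 Hz.

(a) f₀ = 678.7 Hz  (b) Q = 0.2726  (c) BW = 2490 Hz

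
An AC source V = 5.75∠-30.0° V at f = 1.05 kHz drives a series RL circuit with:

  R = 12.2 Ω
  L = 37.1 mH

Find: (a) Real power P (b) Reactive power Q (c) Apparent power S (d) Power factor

Step 1 — Angular frequency: ω = 2π·f = 2π·1050 = 6597 rad/s.
Step 2 — Component impedances:
  R: Z = R = 12.2 Ω
  L: Z = jωL = j·6597·0.0371 = 0 + j244.8 Ω
Step 3 — Series combination: Z_total = R + L = 12.2 + j244.8 Ω = 245.1∠87.1° Ω.
Step 4 — Source phasor: V = 5.75∠-30.0° V = 4.98 - j2.875 V.
Step 5 — Current: I = V / Z = -0.01071 - j0.02088 A = 0.02346∠-117.1° A.
Step 6 — Complex power: S = V·I* = 0.006716 + j0.1347 VA.
Step 7 — Real power: P = Re(S) = 0.006716 W.
Step 8 — Reactive power: Q = Im(S) = 0.1347 VAR.
Step 9 — Apparent power: |S| = 0.1349 VA.
Step 10 — Power factor: PF = P/|S| = 0.04978 (lagging).

(a) P = 0.006716 W  (b) Q = 0.1347 VAR  (c) S = 0.1349 VA  (d) PF = 0.04978 (lagging)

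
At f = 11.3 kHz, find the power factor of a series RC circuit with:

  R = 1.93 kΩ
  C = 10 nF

Step 1 — Angular frequency: ω = 2π·f = 2π·1.13e+04 = 7.1e+04 rad/s.
Step 2 — Component impedances:
  R: Z = R = 1930 Ω
  C: Z = 1/(jωC) = -j/(ω·C) = 0 - j1408 Ω
Step 3 — Series combination: Z_total = R + C = 1930 - j1408 Ω = 2389∠-36.1° Ω.
Step 4 — Power factor: PF = cos(φ) = Re(Z)/|Z| = 1930/2389.3 = 0.8078.
Step 5 — Type: Im(Z) = -1408 ⇒ leading (phase φ = -36.1°).

PF = 0.8078 (leading, φ = -36.1°)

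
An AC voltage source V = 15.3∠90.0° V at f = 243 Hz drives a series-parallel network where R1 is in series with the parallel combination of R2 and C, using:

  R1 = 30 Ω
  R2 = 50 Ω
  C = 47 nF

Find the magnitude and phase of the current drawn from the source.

Step 1 — Angular frequency: ω = 2π·f = 2π·243 = 1527 rad/s.
Step 2 — Component impedances:
  R1: Z = R = 30 Ω
  R2: Z = R = 50 Ω
  C: Z = 1/(jωC) = -j/(ω·C) = 0 - j1.394e+04 Ω
Step 3 — Parallel branch: R2 || C = 1/(1/R2 + 1/C) = 50 - j0.1794 Ω.
Step 4 — Series with R1: Z_total = R1 + (R2 || C) = 80 - j0.1794 Ω = 80∠-0.1° Ω.
Step 5 — Source phasor: V = 15.3∠90.0° V = 0 + j15.3 V.
Step 6 — Ohm's law: I = V / Z_total = (0 + j15.3) / (80 - j0.1794) = -0.0004289 + j0.1913 A.
Step 7 — Convert to polar: |I| = 0.1913 A, ∠I = 90.1°.

I = 0.1913∠90.1° A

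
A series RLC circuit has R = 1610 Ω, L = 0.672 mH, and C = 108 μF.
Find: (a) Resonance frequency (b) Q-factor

Step 1 — Resonance condition Im(Z)=0 gives ω₀ = 1/√(LC).
Step 2 — ω₀ = 1/√(0.000672·0.000108) = 3712 rad/s.
Step 3 — f₀ = ω₀/(2π) = 590.8 Hz.
Step 4 — Series Q: Q = ω₀L/R = 3712·0.000672/1610 = 0.001549.

(a) f₀ = 590.8 Hz  (b) Q = 0.001549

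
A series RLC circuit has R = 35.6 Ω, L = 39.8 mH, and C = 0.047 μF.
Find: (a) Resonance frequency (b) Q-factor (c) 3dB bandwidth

Step 1 — Resonance: ω₀ = 1/√(LC) = 1/√(0.0398·4.7e-08) = 2.312e+04 rad/s.
Step 2 — f₀ = ω₀/(2π) = 3680 Hz.
Step 3 — Series Q: Q = ω₀L/R = 2.312e+04·0.0398/35.6 = 25.85.
Step 4 — Bandwidth: Δω = ω₀/Q = 894.5 rad/s; BW = Δω/(2π) = 142.4 Hz.

(a) f₀ = 3680 Hz  (b) Q = 25.85  (c) BW = 142.4 Hz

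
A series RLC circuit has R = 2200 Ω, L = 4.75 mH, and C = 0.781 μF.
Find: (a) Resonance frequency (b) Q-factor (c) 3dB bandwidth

Step 1 — Resonance: ω₀ = 1/√(LC) = 1/√(0.00475·7.81e-07) = 1.642e+04 rad/s.
Step 2 — f₀ = ω₀/(2π) = 2613 Hz.
Step 3 — Series Q: Q = ω₀L/R = 1.642e+04·0.00475/2200 = 0.03545.
Step 4 — Bandwidth: Δω = ω₀/Q = 4.632e+05 rad/s; BW = Δω/(2π) = 7.371e+04 Hz.

(a) f₀ = 2613 Hz  (b) Q = 0.03545  (c) BW = 7.371e+04 Hz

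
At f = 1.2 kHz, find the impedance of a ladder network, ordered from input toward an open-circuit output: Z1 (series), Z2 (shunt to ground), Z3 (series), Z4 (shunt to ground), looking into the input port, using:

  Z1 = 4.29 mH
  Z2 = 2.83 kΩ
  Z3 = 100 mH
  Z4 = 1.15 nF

Step 1 — Angular frequency: ω = 2π·f = 2π·1200 = 7540 rad/s.
Step 2 — Component impedances:
  Z1: Z = jωL = j·7540·0.00429 = 0 + j32.35 Ω
  Z2: Z = R = 2830 Ω
  Z3: Z = jωL = j·7540·0.1 = 0 + j754 Ω
  Z4: Z = 1/(jωC) = -j/(ω·C) = 0 - j1.153e+05 Ω
Step 3 — Ladder network (open output): work backward from the far end, alternating series and parallel combinations. Z_in = 2828 - j37.51 Ω = 2829∠-0.8° Ω.

Z = 2828 - j37.51 Ω = 2829∠-0.8° Ω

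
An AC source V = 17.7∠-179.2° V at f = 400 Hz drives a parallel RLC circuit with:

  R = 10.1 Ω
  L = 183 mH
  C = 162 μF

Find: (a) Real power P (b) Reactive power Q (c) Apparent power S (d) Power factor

Step 1 — Angular frequency: ω = 2π·f = 2π·400 = 2513 rad/s.
Step 2 — Component impedances:
  R: Z = R = 10.1 Ω
  L: Z = jωL = j·2513·0.183 = 0 + j459.9 Ω
  C: Z = 1/(jωC) = -j/(ω·C) = 0 - j2.456 Ω
Step 3 — Parallel combination: 1/Z_total = 1/R + 1/L + 1/C; Z_total = 0.5696 - j2.33 Ω = 2.399∠-76.3° Ω.
Step 4 — Source phasor: V = 17.7∠-179.2° V = -17.7 - j0.2471 V.
Step 5 — Current: I = V / Z = -1.652 - j7.192 A = 7.379∠-102.9° A.
Step 6 — Complex power: S = V·I* = 31.02 - j126.9 VA.
Step 7 — Real power: P = Re(S) = 31.02 W.
Step 8 — Reactive power: Q = Im(S) = -126.9 VAR.
Step 9 — Apparent power: |S| = 130.6 VA.
Step 10 — Power factor: PF = P/|S| = 0.2375 (leading).

(a) P = 31.02 W  (b) Q = -126.9 VAR  (c) S = 130.6 VA  (d) PF = 0.2375 (leading)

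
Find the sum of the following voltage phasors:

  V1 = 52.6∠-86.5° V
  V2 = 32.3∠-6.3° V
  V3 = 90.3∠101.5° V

Step 1 — Convert each phasor to rectangular form:
  V1 = 52.6·(cos(-86.5°) + j·sin(-86.5°)) = 3.211 - j52.5 V
  V2 = 32.3·(cos(-6.3°) + j·sin(-6.3°)) = 32.1 - j3.544 V
  V3 = 90.3·(cos(101.5°) + j·sin(101.5°)) = -18 + j88.49 V
Step 2 — Sum components: V_total = 17.31 + j32.44 V.
Step 3 — Convert to polar: |V_total| = 36.77 V, ∠V_total = 61.9°.

V_total = 36.77∠61.9° V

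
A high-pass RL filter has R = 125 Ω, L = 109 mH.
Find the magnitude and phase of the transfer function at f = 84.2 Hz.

Step 1 — Angular frequency: ω = 2π·84.2 = 529 rad/s.
Step 2 — Transfer function: H(jω) = jωL/(R + jωL).
Step 3 — Numerator jωL = j·57.67; denominator R + jωL = 125 + j57.67.
Step 4 — H = 0.1755 + j0.3804.
Step 5 — Magnitude: |H| = 0.4189 (-7.6 dB); phase: φ = 65.2°.

|H| = 0.4189 (-7.6 dB), φ = 65.2°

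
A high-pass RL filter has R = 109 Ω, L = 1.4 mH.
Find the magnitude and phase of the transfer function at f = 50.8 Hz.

Step 1 — Angular frequency: ω = 2π·50.8 = 319.2 rad/s.
Step 2 — Transfer function: H(jω) = jωL/(R + jωL).
Step 3 — Numerator jωL = j·0.4469; denominator R + jωL = 109 + j0.4469.
Step 4 — H = 1.681e-05 + j0.0041.
Step 5 — Magnitude: |H| = 0.0041 (-47.7 dB); phase: φ = 89.8°.

|H| = 0.0041 (-47.7 dB), φ = 89.8°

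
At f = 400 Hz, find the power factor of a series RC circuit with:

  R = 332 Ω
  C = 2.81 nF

Step 1 — Angular frequency: ω = 2π·f = 2π·400 = 2513 rad/s.
Step 2 — Component impedances:
  R: Z = R = 332 Ω
  C: Z = 1/(jωC) = -j/(ω·C) = 0 - j1.416e+05 Ω
Step 3 — Series combination: Z_total = R + C = 332 - j1.416e+05 Ω = 1.416e+05∠-89.9° Ω.
Step 4 — Power factor: PF = cos(φ) = Re(Z)/|Z| = 332/1.416e+05 = 0.002345.
Step 5 — Type: Im(Z) = -1.416e+05 ⇒ leading (phase φ = -89.9°).

PF = 0.002345 (leading, φ = -89.9°)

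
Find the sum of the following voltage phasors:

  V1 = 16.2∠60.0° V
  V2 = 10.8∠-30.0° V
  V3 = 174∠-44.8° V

Step 1 — Convert each phasor to rectangular form:
  V1 = 16.2·(cos(60.0°) + j·sin(60.0°)) = 8.1 + j14.03 V
  V2 = 10.8·(cos(-30.0°) + j·sin(-30.0°)) = 9.353 - j5.4 V
  V3 = 174·(cos(-44.8°) + j·sin(-44.8°)) = 123.5 - j122.6 V
Step 2 — Sum components: V_total = 140.9 - j114 V.
Step 3 — Convert to polar: |V_total| = 181.2 V, ∠V_total = -39.0°.

V_total = 181.2∠-39.0° V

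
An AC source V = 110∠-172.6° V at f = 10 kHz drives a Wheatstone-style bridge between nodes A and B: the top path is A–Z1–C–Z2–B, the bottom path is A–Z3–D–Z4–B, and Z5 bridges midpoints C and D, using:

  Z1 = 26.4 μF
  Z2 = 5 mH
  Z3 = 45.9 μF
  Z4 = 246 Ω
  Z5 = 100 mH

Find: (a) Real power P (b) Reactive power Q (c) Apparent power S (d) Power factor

Step 1 — Angular frequency: ω = 2π·f = 2π·1e+04 = 6.283e+04 rad/s.
Step 2 — Component impedances:
  Z1: Z = 1/(jωC) = -j/(ω·C) = 0 - j0.6029 Ω
  Z2: Z = jωL = j·6.283e+04·0.005 = 0 + j314.2 Ω
  Z3: Z = 1/(jωC) = -j/(ω·C) = 0 - j0.3467 Ω
  Z4: Z = R = 246 Ω
  Z5: Z = jωL = j·6.283e+04·0.1 = 0 + j6283 Ω
Step 3 — Bridge requires nodal analysis (the Z5 bridge couples midpoints C and D, so the two paths cannot be reduced to a simple series/parallel combination). Setting node B to ground and injecting 1 A at node A, the 3-node admittance system at A, C, D solves to V_A = Z_AB = 152.5 + j119.4 Ω = 193.7∠38.1° Ω.
Step 4 — Source phasor: V = 110∠-172.6° V = -109.1 - j14.17 V.
Step 5 — Current: I = V / Z = -0.4885 + j0.2897 A = 0.568∠149.3° A.
Step 6 — Complex power: S = V·I* = 49.19 + j38.52 VA.
Step 7 — Real power: P = Re(S) = 49.19 W.
Step 8 — Reactive power: Q = Im(S) = 38.52 VAR.
Step 9 — Apparent power: |S| = 62.48 VA.
Step 10 — Power factor: PF = P/|S| = 0.7873 (lagging).

(a) P = 49.19 W  (b) Q = 38.52 VAR  (c) S = 62.48 VA  (d) PF = 0.7873 (lagging)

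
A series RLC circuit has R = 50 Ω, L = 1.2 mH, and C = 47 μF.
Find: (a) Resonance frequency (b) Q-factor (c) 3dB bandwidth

Step 1 — Resonance: ω₀ = 1/√(LC) = 1/√(0.0012·4.7e-05) = 4211 rad/s.
Step 2 — f₀ = ω₀/(2π) = 670.2 Hz.
Step 3 — Series Q: Q = ω₀L/R = 4211·0.0012/50 = 0.1011.
Step 4 — Bandwidth: Δω = ω₀/Q = 4.167e+04 rad/s; BW = Δω/(2π) = 6631 Hz.

(a) f₀ = 670.2 Hz  (b) Q = 0.1011  (c) BW = 6631 Hz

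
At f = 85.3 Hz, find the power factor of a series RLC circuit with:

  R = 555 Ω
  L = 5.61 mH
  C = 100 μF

Step 1 — Angular frequency: ω = 2π·f = 2π·85.3 = 536 rad/s.
Step 2 — Component impedances:
  R: Z = R = 555 Ω
  L: Z = jωL = j·536·0.00561 = 0 + j3.007 Ω
  C: Z = 1/(jωC) = -j/(ω·C) = 0 - j18.66 Ω
Step 3 — Series combination: Z_total = R + L + C = 555 - j15.65 Ω = 555.2∠-1.6° Ω.
Step 4 — Power factor: PF = cos(φ) = Re(Z)/|Z| = 555/555.2 = 0.9996.
Step 5 — Type: Im(Z) = -15.65 ⇒ leading (phase φ = -1.6°).

PF = 0.9996 (leading, φ = -1.6°)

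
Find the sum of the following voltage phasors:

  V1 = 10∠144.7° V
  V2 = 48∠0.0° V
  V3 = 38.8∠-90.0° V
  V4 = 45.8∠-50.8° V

Step 1 — Convert each phasor to rectangular form:
  V1 = 10·(cos(144.7°) + j·sin(144.7°)) = -8.161 + j5.779 V
  V2 = 48·(cos(0.0°) + j·sin(0.0°)) = 48 V
  V3 = 38.8·(cos(-90.0°) + j·sin(-90.0°)) = 0 - j38.8 V
  V4 = 45.8·(cos(-50.8°) + j·sin(-50.8°)) = 28.95 - j35.49 V
Step 2 — Sum components: V_total = 68.79 - j68.51 V.
Step 3 — Convert to polar: |V_total| = 97.09 V, ∠V_total = -44.9°.

V_total = 97.09∠-44.9° V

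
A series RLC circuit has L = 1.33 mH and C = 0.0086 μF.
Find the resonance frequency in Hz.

Step 1 — Resonance condition Im(Z)=0 gives ω₀ = 1/√(LC).
Step 2 — ω₀ = 1/√(0.00133·8.6e-09) = 2.957e+05 rad/s.
Step 3 — f₀ = ω₀/(2π) = 4.706e+04 Hz.

f₀ = 4.706e+04 Hz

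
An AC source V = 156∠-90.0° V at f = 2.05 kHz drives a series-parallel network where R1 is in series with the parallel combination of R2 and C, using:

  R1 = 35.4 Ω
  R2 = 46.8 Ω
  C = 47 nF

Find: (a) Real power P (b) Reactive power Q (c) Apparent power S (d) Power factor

Step 1 — Angular frequency: ω = 2π·f = 2π·2050 = 1.288e+04 rad/s.
Step 2 — Component impedances:
  R1: Z = R = 35.4 Ω
  R2: Z = R = 46.8 Ω
  C: Z = 1/(jωC) = -j/(ω·C) = 0 - j1652 Ω
Step 3 — Parallel branch: R2 || C = 1/(1/R2 + 1/C) = 46.76 - j1.325 Ω.
Step 4 — Series with R1: Z_total = R1 + (R2 || C) = 82.16 - j1.325 Ω = 82.17∠-0.9° Ω.
Step 5 — Source phasor: V = 156∠-90.0° V = 0 - j156 V.
Step 6 — Current: I = V / Z = 0.03061 - j1.898 A = 1.898∠-89.1° A.
Step 7 — Complex power: S = V·I* = 296.1 - j4.775 VA.
Step 8 — Real power: P = Re(S) = 296.1 W.
Step 9 — Reactive power: Q = Im(S) = -4.775 VAR.
Step 10 — Apparent power: |S| = 296.2 VA.
Step 11 — Power factor: PF = P/|S| = 0.9999 (leading).

(a) P = 296.1 W  (b) Q = -4.775 VAR  (c) S = 296.2 VA  (d) PF = 0.9999 (leading)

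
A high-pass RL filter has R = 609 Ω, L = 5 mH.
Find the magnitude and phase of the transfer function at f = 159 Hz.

Step 1 — Angular frequency: ω = 2π·159 = 999 rad/s.
Step 2 — Transfer function: H(jω) = jωL/(R + jωL).
Step 3 — Numerator jωL = j·4.995; denominator R + jωL = 609 + j4.995.
Step 4 — H = 6.727e-05 + j0.008202.
Step 5 — Magnitude: |H| = 0.008202 (-41.7 dB); phase: φ = 89.5°.

|H| = 0.008202 (-41.7 dB), φ = 89.5°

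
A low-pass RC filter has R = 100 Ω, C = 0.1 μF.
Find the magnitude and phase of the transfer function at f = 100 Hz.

Step 1 — Angular frequency: ω = 2π·100 = 628.3 rad/s.
Step 2 — Transfer function: H(jω) = 1/(1 + jωRC).
Step 3 — Denominator: 1 + jωRC = 1 + j·628.3·100·1e-07 = 1 + j0.006283.
Step 4 — H = 1 - j0.006283.
Step 5 — Magnitude: |H| = 1 (-0.0 dB); phase: φ = -0.4°.

|H| = 1 (-0.0 dB), φ = -0.4°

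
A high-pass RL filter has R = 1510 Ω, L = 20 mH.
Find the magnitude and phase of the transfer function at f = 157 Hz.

Step 1 — Angular frequency: ω = 2π·157 = 986.5 rad/s.
Step 2 — Transfer function: H(jω) = jωL/(R + jωL).
Step 3 — Numerator jωL = j·19.73; denominator R + jωL = 1510 + j19.73.
Step 4 — H = 0.0001707 + j0.01306.
Step 5 — Magnitude: |H| = 0.01306 (-37.7 dB); phase: φ = 89.3°.

|H| = 0.01306 (-37.7 dB), φ = 89.3°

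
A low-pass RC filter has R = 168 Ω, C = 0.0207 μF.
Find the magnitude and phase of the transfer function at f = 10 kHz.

Step 1 — Angular frequency: ω = 2π·1e+04 = 6.283e+04 rad/s.
Step 2 — Transfer function: H(jω) = 1/(1 + jωRC).
Step 3 — Denominator: 1 + jωRC = 1 + j·6.283e+04·168·2.07e-08 = 1 + j0.2185.
Step 4 — H = 0.9544 - j0.2085.
Step 5 — Magnitude: |H| = 0.977 (-0.2 dB); phase: φ = -12.3°.

|H| = 0.977 (-0.2 dB), φ = -12.3°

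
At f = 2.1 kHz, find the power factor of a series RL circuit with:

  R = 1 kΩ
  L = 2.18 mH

Step 1 — Angular frequency: ω = 2π·f = 2π·2100 = 1.319e+04 rad/s.
Step 2 — Component impedances:
  R: Z = R = 1000 Ω
  L: Z = jωL = j·1.319e+04·0.00218 = 0 + j28.76 Ω
Step 3 — Series combination: Z_total = R + L = 1000 + j28.76 Ω = 1000∠1.6° Ω.
Step 4 — Power factor: PF = cos(φ) = Re(Z)/|Z| = 1000/1000.4 = 0.9996.
Step 5 — Type: Im(Z) = 28.76 ⇒ lagging (phase φ = 1.6°).

PF = 0.9996 (lagging, φ = 1.6°)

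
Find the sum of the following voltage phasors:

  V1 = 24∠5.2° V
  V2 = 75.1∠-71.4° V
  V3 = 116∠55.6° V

Step 1 — Convert each phasor to rectangular form:
  V1 = 24·(cos(5.2°) + j·sin(5.2°)) = 23.9 + j2.175 V
  V2 = 75.1·(cos(-71.4°) + j·sin(-71.4°)) = 23.95 - j71.18 V
  V3 = 116·(cos(55.6°) + j·sin(55.6°)) = 65.54 + j95.71 V
Step 2 — Sum components: V_total = 113.4 + j26.71 V.
Step 3 — Convert to polar: |V_total| = 116.5 V, ∠V_total = 13.3°.

V_total = 116.5∠13.3° V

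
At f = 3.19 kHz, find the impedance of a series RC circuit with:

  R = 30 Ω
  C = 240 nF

Step 1 — Angular frequency: ω = 2π·f = 2π·3190 = 2.004e+04 rad/s.
Step 2 — Component impedances:
  R: Z = R = 30 Ω
  C: Z = 1/(jωC) = -j/(ω·C) = 0 - j207.9 Ω
Step 3 — Series combination: Z_total = R + C = 30 - j207.9 Ω = 210∠-81.8° Ω.

Z = 30 - j207.9 Ω = 210∠-81.8° Ω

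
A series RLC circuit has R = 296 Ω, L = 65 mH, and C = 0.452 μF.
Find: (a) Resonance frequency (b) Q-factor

Step 1 — Resonance condition Im(Z)=0 gives ω₀ = 1/√(LC).
Step 2 — ω₀ = 1/√(0.065·4.52e-07) = 5834 rad/s.
Step 3 — f₀ = ω₀/(2π) = 928.5 Hz.
Step 4 — Series Q: Q = ω₀L/R = 5834·0.065/296 = 1.281.

(a) f₀ = 928.5 Hz  (b) Q = 1.281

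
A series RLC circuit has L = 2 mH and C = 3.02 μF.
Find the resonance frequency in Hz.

Step 1 — Resonance condition Im(Z)=0 gives ω₀ = 1/√(LC).
Step 2 — ω₀ = 1/√(0.002·3.02e-06) = 1.287e+04 rad/s.
Step 3 — f₀ = ω₀/(2π) = 2048 Hz.

f₀ = 2048 Hz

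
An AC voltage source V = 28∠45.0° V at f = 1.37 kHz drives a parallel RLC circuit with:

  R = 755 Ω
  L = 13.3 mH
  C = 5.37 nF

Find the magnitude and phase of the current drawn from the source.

Step 1 — Angular frequency: ω = 2π·f = 2π·1370 = 8608 rad/s.
Step 2 — Component impedances:
  R: Z = R = 755 Ω
  L: Z = jωL = j·8608·0.0133 = 0 + j114.5 Ω
  C: Z = 1/(jωC) = -j/(ω·C) = 0 - j2.163e+04 Ω
Step 3 — Parallel combination: 1/Z_total = 1/R + 1/L + 1/C; Z_total = 17.15 + j112.5 Ω = 113.8∠81.3° Ω.
Step 4 — Source phasor: V = 28∠45.0° V = 19.8 + j19.8 V.
Step 5 — Ohm's law: I = V / Z_total = (19.8 + j19.8) / (17.15 + j112.5) = 0.1982 - j0.1458 A.
Step 6 — Convert to polar: |I| = 0.2461 A, ∠I = -36.3°.

I = 0.2461∠-36.3° A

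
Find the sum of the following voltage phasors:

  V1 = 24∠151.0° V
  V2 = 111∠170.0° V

Step 1 — Convert each phasor to rectangular form:
  V1 = 24·(cos(151.0°) + j·sin(151.0°)) = -20.99 + j11.64 V
  V2 = 111·(cos(170.0°) + j·sin(170.0°)) = -109.3 + j19.27 V
Step 2 — Sum components: V_total = -130.3 + j30.91 V.
Step 3 — Convert to polar: |V_total| = 133.9 V, ∠V_total = 166.7°.

V_total = 133.9∠166.7° V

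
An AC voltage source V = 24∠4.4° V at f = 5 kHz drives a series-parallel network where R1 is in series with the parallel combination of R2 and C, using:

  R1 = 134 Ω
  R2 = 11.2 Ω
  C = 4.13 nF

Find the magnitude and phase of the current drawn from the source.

Step 1 — Angular frequency: ω = 2π·f = 2π·5000 = 3.142e+04 rad/s.
Step 2 — Component impedances:
  R1: Z = R = 134 Ω
  R2: Z = R = 11.2 Ω
  C: Z = 1/(jωC) = -j/(ω·C) = 0 - j7707 Ω
Step 3 — Parallel branch: R2 || C = 1/(1/R2 + 1/C) = 11.2 - j0.01628 Ω.
Step 4 — Series with R1: Z_total = R1 + (R2 || C) = 145.2 - j0.01628 Ω = 145.2∠-0.0° Ω.
Step 5 — Source phasor: V = 24∠4.4° V = 23.93 + j1.841 V.
Step 6 — Ohm's law: I = V / Z_total = (23.93 + j1.841) / (145.2 - j0.01628) = 0.1648 + j0.0127 A.
Step 7 — Convert to polar: |I| = 0.1653 A, ∠I = 4.4°.

I = 0.1653∠4.4° A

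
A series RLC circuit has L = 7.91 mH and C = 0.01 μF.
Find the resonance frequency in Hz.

Step 1 — Resonance condition Im(Z)=0 gives ω₀ = 1/√(LC).
Step 2 — ω₀ = 1/√(0.00791·1e-08) = 1.124e+05 rad/s.
Step 3 — f₀ = ω₀/(2π) = 1.79e+04 Hz.

f₀ = 1.79e+04 Hz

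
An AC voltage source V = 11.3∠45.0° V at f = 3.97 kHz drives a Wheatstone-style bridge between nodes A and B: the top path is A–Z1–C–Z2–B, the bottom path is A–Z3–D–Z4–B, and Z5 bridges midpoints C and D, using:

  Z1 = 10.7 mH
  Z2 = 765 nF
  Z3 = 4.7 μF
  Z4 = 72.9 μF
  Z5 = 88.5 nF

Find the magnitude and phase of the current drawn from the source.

Step 1 — Angular frequency: ω = 2π·f = 2π·3970 = 2.494e+04 rad/s.
Step 2 — Component impedances:
  Z1: Z = jωL = j·2.494e+04·0.0107 = 0 + j266.9 Ω
  Z2: Z = 1/(jωC) = -j/(ω·C) = 0 - j52.4 Ω
  Z3: Z = 1/(jωC) = -j/(ω·C) = 0 - j8.53 Ω
  Z4: Z = 1/(jωC) = -j/(ω·C) = 0 - j0.5499 Ω
  Z5: Z = 1/(jωC) = -j/(ω·C) = 0 - j453 Ω
Step 3 — Bridge requires nodal analysis (the Z5 bridge couples midpoints C and D, so the two paths cannot be reduced to a simple series/parallel combination). Setting node B to ground and injecting 1 A at node A, the 3-node admittance system at A, C, D solves to V_A = Z_AB = 0 - j9.465 Ω = 9.465∠-90.0° Ω.
Step 4 — Source phasor: V = 11.3∠45.0° V = 7.99 + j7.99 V.
Step 5 — Ohm's law: I = V / Z_total = (7.99 + j7.99) / (0 - j9.465) = -0.8442 + j0.8442 A.
Step 6 — Convert to polar: |I| = 1.194 A, ∠I = 135.0°.

I = 1.194∠135.0° A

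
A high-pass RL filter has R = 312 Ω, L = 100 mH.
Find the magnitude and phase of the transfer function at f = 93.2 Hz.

Step 1 — Angular frequency: ω = 2π·93.2 = 585.6 rad/s.
Step 2 — Transfer function: H(jω) = jωL/(R + jωL).
Step 3 — Numerator jωL = j·58.56; denominator R + jωL = 312 + j58.56.
Step 4 — H = 0.03403 + j0.1813.
Step 5 — Magnitude: |H| = 0.1845 (-14.7 dB); phase: φ = 79.4°.

|H| = 0.1845 (-14.7 dB), φ = 79.4°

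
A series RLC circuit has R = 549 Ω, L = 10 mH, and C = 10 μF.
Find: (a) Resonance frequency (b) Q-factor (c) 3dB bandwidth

Step 1 — Resonance condition Im(Z)=0 gives ω₀ = 1/√(LC).
Step 2 — ω₀ = 1/√(0.01·1e-05) = 3162 rad/s.
Step 3 — f₀ = ω₀/(2π) = 503.3 Hz.
Step 4 — Series Q: Q = ω₀L/R = 3162·0.01/549 = 0.0576.
Step 5 — 3dB bandwidth: Δω = ω₀/Q = 5.49e+04 rad/s; BW = Δω/(2π) = 8738 Hz.

(a) f₀ = 503.3 Hz  (b) Q = 0.0576  (c) BW = 8738 Hz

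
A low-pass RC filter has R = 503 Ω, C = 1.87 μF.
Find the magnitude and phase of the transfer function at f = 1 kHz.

Step 1 — Angular frequency: ω = 2π·1000 = 6283 rad/s.
Step 2 — Transfer function: H(jω) = 1/(1 + jωRC).
Step 3 — Denominator: 1 + jωRC = 1 + j·6283·503·1.87e-06 = 1 + j5.91.
Step 4 — H = 0.02783 - j0.1645.
Step 5 — Magnitude: |H| = 0.1668 (-15.6 dB); phase: φ = -80.4°.

|H| = 0.1668 (-15.6 dB), φ = -80.4°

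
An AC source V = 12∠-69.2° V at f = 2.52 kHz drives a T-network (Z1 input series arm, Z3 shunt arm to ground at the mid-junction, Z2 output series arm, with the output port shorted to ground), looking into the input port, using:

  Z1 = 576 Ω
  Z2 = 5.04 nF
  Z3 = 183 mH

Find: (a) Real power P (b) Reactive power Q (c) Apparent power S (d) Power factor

Step 1 — Angular frequency: ω = 2π·f = 2π·2520 = 1.583e+04 rad/s.
Step 2 — Component impedances:
  Z1: Z = R = 576 Ω
  Z2: Z = 1/(jωC) = -j/(ω·C) = 0 - j1.253e+04 Ω
  Z3: Z = jωL = j·1.583e+04·0.183 = 0 + j2898 Ω
Step 3 — With the output port shorted to ground, the output series arm Z2 runs from the junction to ground; the shunt arm Z3 also runs from the junction to ground. They appear in parallel: Z3 || Z2 = 0 + j3769 Ω.
Step 4 — Series with input arm Z1: Z_in = Z1 + (Z3 || Z2) = 576 + j3769 Ω = 3813∠81.3° Ω.
Step 5 — Source phasor: V = 12∠-69.2° V = 4.261 - j11.22 V.
Step 6 — Current: I = V / Z = -0.00274 - j0.001549 A = 0.003147∠-150.5° A.
Step 7 — Complex power: S = V·I* = 0.005705 + j0.03733 VA.
Step 8 — Real power: P = Re(S) = 0.005705 W.
Step 9 — Reactive power: Q = Im(S) = 0.03733 VAR.
Step 10 — Apparent power: |S| = 0.03777 VA.
Step 11 — Power factor: PF = P/|S| = 0.1511 (lagging).

(a) P = 0.005705 W  (b) Q = 0.03733 VAR  (c) S = 0.03777 VA  (d) PF = 0.1511 (lagging)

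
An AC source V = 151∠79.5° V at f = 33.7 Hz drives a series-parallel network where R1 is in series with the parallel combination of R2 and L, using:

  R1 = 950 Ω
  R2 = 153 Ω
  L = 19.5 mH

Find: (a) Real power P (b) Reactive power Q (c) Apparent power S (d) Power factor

Step 1 — Angular frequency: ω = 2π·f = 2π·33.7 = 211.7 rad/s.
Step 2 — Component impedances:
  R1: Z = R = 950 Ω
  R2: Z = R = 153 Ω
  L: Z = jωL = j·211.7·0.0195 = 0 + j4.129 Ω
Step 3 — Parallel branch: R2 || L = 1/(1/R2 + 1/L) = 0.1113 + j4.126 Ω.
Step 4 — Series with R1: Z_total = R1 + (R2 || L) = 950.1 + j4.126 Ω = 950.1∠0.2° Ω.
Step 5 — Source phasor: V = 151∠79.5° V = 27.52 + j148.5 V.
Step 6 — Current: I = V / Z = 0.02964 + j0.1561 A = 0.1589∠79.3° A.
Step 7 — Complex power: S = V·I* = 24 + j0.1042 VA.
Step 8 — Real power: P = Re(S) = 24 W.
Step 9 — Reactive power: Q = Im(S) = 0.1042 VAR.
Step 10 — Apparent power: |S| = 24 VA.
Step 11 — Power factor: PF = P/|S| = 1 (lagging).

(a) P = 24 W  (b) Q = 0.1042 VAR  (c) S = 24 VA  (d) PF = 1 (lagging)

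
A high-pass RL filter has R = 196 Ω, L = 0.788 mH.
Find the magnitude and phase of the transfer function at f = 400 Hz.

Step 1 — Angular frequency: ω = 2π·400 = 2513 rad/s.
Step 2 — Transfer function: H(jω) = jωL/(R + jωL).
Step 3 — Numerator jωL = j·1.98; denominator R + jωL = 196 + j1.98.
Step 4 — H = 0.0001021 + j0.0101.
Step 5 — Magnitude: |H| = 0.0101 (-39.9 dB); phase: φ = 89.4°.

|H| = 0.0101 (-39.9 dB), φ = 89.4°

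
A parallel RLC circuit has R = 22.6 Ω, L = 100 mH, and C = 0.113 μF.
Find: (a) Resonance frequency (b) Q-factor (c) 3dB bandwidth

Step 1 — Resonance: ω₀ = 1/√(LC) = 1/√(0.1·1.13e-07) = 9407 rad/s.
Step 2 — f₀ = ω₀/(2π) = 1497 Hz.
Step 3 — Parallel Q: Q = R/(ω₀L) = 22.6/(9407·0.1) = 0.02402.
Step 4 — Bandwidth: Δω = ω₀/Q = 3.916e+05 rad/s; BW = Δω/(2π) = 6.232e+04 Hz.

(a) f₀ = 1497 Hz  (b) Q = 0.02402  (c) BW = 6.232e+04 Hz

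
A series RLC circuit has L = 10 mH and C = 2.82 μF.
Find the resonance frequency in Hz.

Step 1 — Resonance condition Im(Z)=0 gives ω₀ = 1/√(LC).
Step 2 — ω₀ = 1/√(0.01·2.82e-06) = 5955 rad/s.
Step 3 — f₀ = ω₀/(2π) = 947.8 Hz.

f₀ = 947.8 Hz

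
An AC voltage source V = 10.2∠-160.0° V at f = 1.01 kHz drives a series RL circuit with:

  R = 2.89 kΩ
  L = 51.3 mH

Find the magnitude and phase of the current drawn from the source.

Step 1 — Angular frequency: ω = 2π·f = 2π·1010 = 6346 rad/s.
Step 2 — Component impedances:
  R: Z = R = 2890 Ω
  L: Z = jωL = j·6346·0.0513 = 0 + j325.6 Ω
Step 3 — Series combination: Z_total = R + L = 2890 + j325.6 Ω = 2908∠6.4° Ω.
Step 4 — Source phasor: V = 10.2∠-160.0° V = -9.585 - j3.489 V.
Step 5 — Ohm's law: I = V / Z_total = (-9.585 - j3.489) / (2890 + j325.6) = -0.003409 - j0.0008231 A.
Step 6 — Convert to polar: |I| = 0.003507 A, ∠I = -166.4°.

I = 0.003507∠-166.4° A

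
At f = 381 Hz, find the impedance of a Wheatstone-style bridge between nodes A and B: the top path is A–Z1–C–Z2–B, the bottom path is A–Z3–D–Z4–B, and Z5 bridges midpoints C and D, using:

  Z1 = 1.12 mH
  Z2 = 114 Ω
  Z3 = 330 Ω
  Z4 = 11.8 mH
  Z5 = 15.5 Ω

Step 1 — Angular frequency: ω = 2π·f = 2π·381 = 2394 rad/s.
Step 2 — Component impedances:
  Z1: Z = jωL = j·2394·0.00112 = 0 + j2.681 Ω
  Z2: Z = R = 114 Ω
  Z3: Z = R = 330 Ω
  Z4: Z = jωL = j·2394·0.0118 = 0 + j28.25 Ω
  Z5: Z = R = 15.5 Ω
Step 3 — Bridge requires nodal analysis (the Z5 bridge couples midpoints C and D, so the two paths cannot be reduced to a simple series/parallel combination). Setting node B to ground and injecting 1 A at node A, the 3-node admittance system at A, C, D solves to V_A = Z_AB = 17.71 + j23.59 Ω = 29.5∠53.1° Ω.

Z = 17.71 + j23.59 Ω = 29.5∠53.1° Ω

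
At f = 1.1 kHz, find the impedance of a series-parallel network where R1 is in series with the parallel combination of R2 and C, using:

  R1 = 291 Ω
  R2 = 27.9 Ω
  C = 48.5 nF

Step 1 — Angular frequency: ω = 2π·f = 2π·1100 = 6912 rad/s.
Step 2 — Component impedances:
  R1: Z = R = 291 Ω
  R2: Z = R = 27.9 Ω
  C: Z = 1/(jωC) = -j/(ω·C) = 0 - j2983 Ω
Step 3 — Parallel branch: R2 || C = 1/(1/R2 + 1/C) = 27.9 - j0.2609 Ω.
Step 4 — Series with R1: Z_total = R1 + (R2 || C) = 318.9 - j0.2609 Ω = 318.9∠-0.0° Ω.

Z = 318.9 - j0.2609 Ω = 318.9∠-0.0° Ω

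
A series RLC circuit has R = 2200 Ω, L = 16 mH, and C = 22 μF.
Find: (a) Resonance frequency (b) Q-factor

Step 1 — Resonance condition Im(Z)=0 gives ω₀ = 1/√(LC).
Step 2 — ω₀ = 1/√(0.016·2.2e-05) = 1685 rad/s.
Step 3 — f₀ = ω₀/(2π) = 268.3 Hz.
Step 4 — Series Q: Q = ω₀L/R = 1685·0.016/2200 = 0.01226.

(a) f₀ = 268.3 Hz  (b) Q = 0.01226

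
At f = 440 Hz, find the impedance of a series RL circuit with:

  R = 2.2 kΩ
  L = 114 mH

Step 1 — Angular frequency: ω = 2π·f = 2π·440 = 2765 rad/s.
Step 2 — Component impedances:
  R: Z = R = 2200 Ω
  L: Z = jωL = j·2765·0.114 = 0 + j315.2 Ω
Step 3 — Series combination: Z_total = R + L = 2200 + j315.2 Ω = 2222∠8.2° Ω.

Z = 2200 + j315.2 Ω = 2222∠8.2° Ω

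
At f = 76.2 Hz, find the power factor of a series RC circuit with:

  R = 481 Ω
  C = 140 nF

Step 1 — Angular frequency: ω = 2π·f = 2π·76.2 = 478.8 rad/s.
Step 2 — Component impedances:
  R: Z = R = 481 Ω
  C: Z = 1/(jωC) = -j/(ω·C) = 0 - j1.492e+04 Ω
Step 3 — Series combination: Z_total = R + C = 481 - j1.492e+04 Ω = 1.493e+04∠-88.2° Ω.
Step 4 — Power factor: PF = cos(φ) = Re(Z)/|Z| = 481/1.493e+04 = 0.03222.
Step 5 — Type: Im(Z) = -1.492e+04 ⇒ leading (phase φ = -88.2°).

PF = 0.03222 (leading, φ = -88.2°)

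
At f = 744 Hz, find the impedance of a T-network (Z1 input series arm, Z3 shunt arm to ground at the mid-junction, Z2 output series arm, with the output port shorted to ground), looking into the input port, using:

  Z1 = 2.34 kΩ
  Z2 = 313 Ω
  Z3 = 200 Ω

Step 1 — Angular frequency: ω = 2π·f = 2π·744 = 4675 rad/s.
Step 2 — Component impedances:
  Z1: Z = R = 2340 Ω
  Z2: Z = R = 313 Ω
  Z3: Z = R = 200 Ω
Step 3 — With the output port shorted to ground, the output series arm Z2 runs from the junction to ground; the shunt arm Z3 also runs from the junction to ground. They appear in parallel: Z3 || Z2 = 122 Ω.
Step 4 — Series with input arm Z1: Z_in = Z1 + (Z3 || Z2) = 2462 Ω = 2462∠0.0° Ω.

Z = 2462 Ω = 2462∠0.0° Ω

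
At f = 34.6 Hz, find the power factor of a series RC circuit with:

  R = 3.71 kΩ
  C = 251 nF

Step 1 — Angular frequency: ω = 2π·f = 2π·34.6 = 217.4 rad/s.
Step 2 — Component impedances:
  R: Z = R = 3710 Ω
  C: Z = 1/(jωC) = -j/(ω·C) = 0 - j1.833e+04 Ω
Step 3 — Series combination: Z_total = R + C = 3710 - j1.833e+04 Ω = 1.87e+04∠-78.6° Ω.
Step 4 — Power factor: PF = cos(φ) = Re(Z)/|Z| = 3710/1.87e+04 = 0.1984.
Step 5 — Type: Im(Z) = -1.833e+04 ⇒ leading (phase φ = -78.6°).

PF = 0.1984 (leading, φ = -78.6°)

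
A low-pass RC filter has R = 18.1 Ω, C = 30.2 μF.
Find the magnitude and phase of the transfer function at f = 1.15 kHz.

Step 1 — Angular frequency: ω = 2π·1150 = 7226 rad/s.
Step 2 — Transfer function: H(jω) = 1/(1 + jωRC).
Step 3 — Denominator: 1 + jωRC = 1 + j·7226·18.1·3.02e-05 = 1 + j3.95.
Step 4 — H = 0.06024 - j0.2379.
Step 5 — Magnitude: |H| = 0.2454 (-12.2 dB); phase: φ = -75.8°.

|H| = 0.2454 (-12.2 dB), φ = -75.8°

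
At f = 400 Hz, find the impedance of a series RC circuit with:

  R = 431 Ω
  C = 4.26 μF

Step 1 — Angular frequency: ω = 2π·f = 2π·400 = 2513 rad/s.
Step 2 — Component impedances:
  R: Z = R = 431 Ω
  C: Z = 1/(jωC) = -j/(ω·C) = 0 - j93.4 Ω
Step 3 — Series combination: Z_total = R + C = 431 - j93.4 Ω = 441∠-12.2° Ω.

Z = 431 - j93.4 Ω = 441∠-12.2° Ω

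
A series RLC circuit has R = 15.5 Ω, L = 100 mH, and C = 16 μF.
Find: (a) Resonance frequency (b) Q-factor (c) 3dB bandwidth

Step 1 — Resonance: ω₀ = 1/√(LC) = 1/√(0.1·1.6e-05) = 790.6 rad/s.
Step 2 — f₀ = ω₀/(2π) = 125.8 Hz.
Step 3 — Series Q: Q = ω₀L/R = 790.6·0.1/15.5 = 5.1.
Step 4 — Bandwidth: Δω = ω₀/Q = 155 rad/s; BW = Δω/(2π) = 24.67 Hz.

(a) f₀ = 125.8 Hz  (b) Q = 5.1  (c) BW = 24.67 Hz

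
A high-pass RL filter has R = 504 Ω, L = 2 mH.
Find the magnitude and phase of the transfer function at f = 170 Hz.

Step 1 — Angular frequency: ω = 2π·170 = 1068 rad/s.
Step 2 — Transfer function: H(jω) = jωL/(R + jωL).
Step 3 — Numerator jωL = j·2.136; denominator R + jωL = 504 + j2.136.
Step 4 — H = 1.797e-05 + j0.004239.
Step 5 — Magnitude: |H| = 0.004239 (-47.5 dB); phase: φ = 89.8°.

|H| = 0.004239 (-47.5 dB), φ = 89.8°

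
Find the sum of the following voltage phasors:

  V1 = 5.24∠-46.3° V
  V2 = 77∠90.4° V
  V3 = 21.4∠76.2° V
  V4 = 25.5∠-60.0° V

Step 1 — Convert each phasor to rectangular form:
  V1 = 5.24·(cos(-46.3°) + j·sin(-46.3°)) = 3.62 - j3.788 V
  V2 = 77·(cos(90.4°) + j·sin(90.4°)) = -0.5376 + j77 V
  V3 = 21.4·(cos(76.2°) + j·sin(76.2°)) = 5.105 + j20.78 V
  V4 = 25.5·(cos(-60.0°) + j·sin(-60.0°)) = 12.75 - j22.08 V
Step 2 — Sum components: V_total = 20.94 + j71.91 V.
Step 3 — Convert to polar: |V_total| = 74.89 V, ∠V_total = 73.8°.

V_total = 74.89∠73.8° V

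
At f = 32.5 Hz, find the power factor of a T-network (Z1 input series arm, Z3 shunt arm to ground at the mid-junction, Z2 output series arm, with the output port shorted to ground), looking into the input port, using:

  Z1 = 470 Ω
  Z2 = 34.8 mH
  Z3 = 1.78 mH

Step 1 — Angular frequency: ω = 2π·f = 2π·32.5 = 204.2 rad/s.
Step 2 — Component impedances:
  Z1: Z = R = 470 Ω
  Z2: Z = jωL = j·204.2·0.0348 = 0 + j7.106 Ω
  Z3: Z = jωL = j·204.2·0.00178 = 0 + j0.3635 Ω
Step 3 — With the output port shorted to ground, the output series arm Z2 runs from the junction to ground; the shunt arm Z3 also runs from the junction to ground. They appear in parallel: Z3 || Z2 = 0 + j0.3458 Ω.
Step 4 — Series with input arm Z1: Z_in = Z1 + (Z3 || Z2) = 470 + j0.3458 Ω = 470∠0.0° Ω.
Step 5 — Power factor: PF = cos(φ) = Re(Z)/|Z| = 470/470 = 1.
Step 6 — Type: Im(Z) = 0.3458 ⇒ lagging (phase φ = 0.0°).

PF = 1 (lagging, φ = 0.0°)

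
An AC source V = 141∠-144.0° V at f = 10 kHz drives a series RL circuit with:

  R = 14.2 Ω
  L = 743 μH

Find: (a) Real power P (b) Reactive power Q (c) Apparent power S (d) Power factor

Step 1 — Angular frequency: ω = 2π·f = 2π·1e+04 = 6.283e+04 rad/s.
Step 2 — Component impedances:
  R: Z = R = 14.2 Ω
  L: Z = jωL = j·6.283e+04·0.000743 = 0 + j46.68 Ω
Step 3 — Series combination: Z_total = R + L = 14.2 + j46.68 Ω = 48.8∠73.1° Ω.
Step 4 — Source phasor: V = 141∠-144.0° V = -114.1 - j82.88 V.
Step 5 — Current: I = V / Z = -2.305 + j1.742 A = 2.89∠142.9° A.
Step 6 — Complex power: S = V·I* = 118.6 + j389.8 VA.
Step 7 — Real power: P = Re(S) = 118.6 W.
Step 8 — Reactive power: Q = Im(S) = 389.8 VAR.
Step 9 — Apparent power: |S| = 407.4 VA.
Step 10 — Power factor: PF = P/|S| = 0.291 (lagging).

(a) P = 118.6 W  (b) Q = 389.8 VAR  (c) S = 407.4 VA  (d) PF = 0.291 (lagging)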